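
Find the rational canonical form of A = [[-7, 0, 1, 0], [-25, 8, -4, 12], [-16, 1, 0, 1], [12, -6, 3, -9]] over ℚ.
The invariant factors of A (the non-unit diagonal entries of the Smith normal form of xI - A over ℚ[x]) are (x + 3)^2(x^2 + 2x + 3), each dividing the next. The characteristic polynomial is their product, (x + 3)^2(x^2 + 2x + 3).

The rational canonical form is the block-diagonal matrix of companion matrices C(f_i):
R = [[0, 0, 0, -27], [1, 0, 0, -36], [0, 1, 0, -24], [0, 0, 1, -8]].

Note the characteristic polynomial does not split into linear factors over ℚ, so A has no Jordan form over ℚ; the rational canonical form exists over any field.

R = [[0, 0, 0, -27], [1, 0, 0, -36], [0, 1, 0, -24], [0, 0, 1, -8]]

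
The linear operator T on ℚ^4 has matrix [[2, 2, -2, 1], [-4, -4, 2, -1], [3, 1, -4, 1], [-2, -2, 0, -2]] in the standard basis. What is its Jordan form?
J = [[-2, 1, 0, 0], [0, -2, 0, 0], [0, 0, -2, 1], [0, 0, 0, -2]]

The characteristic polynomial is det(xI - A) = (x + 2)^4, so the eigenvalues are -2 (algebraic multiplicity 4).

For λ = -2: rank(A + 2I) = 2, rank((A + 2I)^2) = 0. The eigenspace has dimension 4 - 2 = 2, so there are 2 Jordan blocks; the rank sequence gives block sizes [2, 2].

Assembling the blocks gives the Jordan form J above.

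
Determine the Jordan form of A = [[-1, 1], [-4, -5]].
The characteristic polynomial is det(xI - A) = (x + 3)^2, so the eigenvalues are -3 (algebraic multiplicity 2).

For λ = -3: rank(A + 3I) = 1, rank((A + 3I)^2) = 0. The eigenspace has dimension 2 - 1 = 1, so there is 1 Jordan block; the rank sequence gives block sizes [2].

Assembling the blocks gives the Jordan form J above.

J = [[-3, 1], [0, -3]]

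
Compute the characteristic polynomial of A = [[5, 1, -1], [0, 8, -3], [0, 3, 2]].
χ_A(x) = (x - 5)^3

xI - A = [[x - 5, -1, 1], [0, x - 8, 3], [0, -3, x - 2]].

Expanding det(xI - A) along the first row:
det(xI - A) = + (x - 5)·det([[x - 8, 3], [-3, x - 2]]) - (-1)·det([[0, 3], [0, x - 2]]) + (1)·det([[0, x - 8], [0, -3]]).

Evaluating gives χ_A(x) = x^3 - 15x^2 + 75x - 125 = (x - 5)^3.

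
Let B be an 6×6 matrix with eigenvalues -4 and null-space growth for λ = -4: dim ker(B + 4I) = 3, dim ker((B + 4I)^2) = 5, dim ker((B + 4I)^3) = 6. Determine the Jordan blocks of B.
Jordan blocks: (-4, 3), (-4, 2), (-4, 1)

λ = -4: successive nullity increments [3, 2, 1] count blocks of size ≥ k; block sizes are [3, 2, 1].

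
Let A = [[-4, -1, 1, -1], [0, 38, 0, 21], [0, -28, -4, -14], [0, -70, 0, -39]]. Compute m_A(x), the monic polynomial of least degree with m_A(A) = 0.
The characteristic polynomial factors as (x - 3)(x + 4)^3. The minimal polynomial is ∏(x - λ)^{k_λ} where k_λ is the size of the largest Jordan block at λ.

For λ = -4: rank(A + 4I) = 2, and the largest Jordan block has size 2 (the smallest k with rank((A + 4I)^k) = rank((A + 4I)^(k+1))).
For λ = 3: rank(A - 3I) = 3, and the largest Jordan block has size 1 (the smallest k with rank((A - 3I)^k) = rank((A - 3I)^(k+1))).

So m_A(x) = (x - 3)(x + 4)^2.

m_A(x) = (x - 3)(x + 4)^2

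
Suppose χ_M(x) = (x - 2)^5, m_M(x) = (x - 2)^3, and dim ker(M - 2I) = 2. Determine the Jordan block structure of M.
Jordan blocks: (2, 3), (2, 2)

λ = 2: algebraic multiplicity 5 (exponent in χ_M), largest block size 3 (exponent in m_M), 2 blocks (geometric multiplicity). These force block sizes [3, 2].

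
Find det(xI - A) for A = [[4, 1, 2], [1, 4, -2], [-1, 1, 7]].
xI - A = [[x - 4, -1, -2], [-1, x - 4, 2], [1, -1, x - 7]].

Expanding det(xI - A) along the first row:
det(xI - A) = + (x - 4)·det([[x - 4, 2], [-1, x - 7]]) - (-1)·det([[-1, 2], [1, x - 7]]) + (-2)·det([[-1, x - 4], [1, -1]]).

Evaluating gives χ_A(x) = x^3 - 15x^2 + 75x - 125 = (x - 5)^3.

χ_A(x) = (x - 5)^3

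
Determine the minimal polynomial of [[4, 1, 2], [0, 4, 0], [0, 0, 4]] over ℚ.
The characteristic polynomial factors as (x - 4)^3. The minimal polynomial is ∏(x - λ)^{k_λ} where k_λ is the size of the largest Jordan block at λ.

For λ = 4: rank(A - 4I) = 1, and the largest Jordan block has size 2 (the smallest k with rank((A - 4I)^k) = rank((A - 4I)^(k+1))).

So m_A(x) = (x - 4)^2.

m_A(x) = (x - 4)^2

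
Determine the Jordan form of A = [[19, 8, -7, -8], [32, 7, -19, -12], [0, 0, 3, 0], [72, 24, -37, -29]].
J = [[-5, 0, 0, 0], [0, -1, 0, 0], [0, 0, 3, 1], [0, 0, 0, 3]]

The characteristic polynomial is det(xI - A) = (x - 3)^2(x + 1)(x + 5), so the eigenvalues are -5 (algebraic multiplicity 1), -1 (algebraic multiplicity 1), 3 (algebraic multiplicity 2).

For λ = -5: algebraic multiplicity 1 gives one 1×1 block.

For λ = -1: algebraic multiplicity 1 gives one 1×1 block.

For λ = 3: rank(A - 3I) = 3, rank((A - 3I)^2) = 2. The eigenspace has dimension 4 - 3 = 1, so there is 1 Jordan block; the rank sequence gives block sizes [2].

Assembling the blocks gives the Jordan form J above.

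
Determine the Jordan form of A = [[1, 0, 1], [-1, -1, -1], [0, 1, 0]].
J = [[0, 1, 0], [0, 0, 1], [0, 0, 0]]

The characteristic polynomial is det(xI - A) = x^3, so the eigenvalues are 0 (algebraic multiplicity 3).

For λ = 0: rank(A) = 2, rank(A^2) = 1, rank(A^3) = 0. The eigenspace has dimension 3 - 2 = 1, so there is 1 Jordan block; the rank sequence gives block sizes [3].

Assembling the blocks gives the Jordan form J above.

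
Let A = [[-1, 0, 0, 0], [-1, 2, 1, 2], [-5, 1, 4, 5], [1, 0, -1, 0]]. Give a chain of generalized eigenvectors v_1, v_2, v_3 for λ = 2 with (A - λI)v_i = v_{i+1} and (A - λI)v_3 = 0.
v_1 = [[0, 0, -1, 1]]^T, v_2 = [[0, 1, 3, -1]]^T, v_3 = [[0, 1, 2, -1]]^T

We seek v_1 ∈ ker((A - 2I)^3) \ ker((A - 2I)^2), then set v_{i+1} = (A - 2I) v_i.

One such chain is v_1 = [[0, 0, -1, 1]]^T, v_2 = [[0, 1, 3, -1]]^T, v_3 = [[0, 1, 2, -1]]^T. Check: (A - 2I) v_3 = [[0, 0, 0, 0]]^T = 0.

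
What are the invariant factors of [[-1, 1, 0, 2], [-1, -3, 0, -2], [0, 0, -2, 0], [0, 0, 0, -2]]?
The Jordan structure of A has elementary divisors (x + 2)^2, (x + 2), (x + 2). Arranging the block sizes at each eigenvalue in decreasing order and taking row products gives the invariant factors.

Invariant factors (smallest first, each dividing the next): x + 2, x + 2, (x + 2)^2.

Check: the last factor (x + 2)^2 is the minimal polynomial, and the product (x + 2)^4 is the characteristic polynomial.

x + 2, x + 2, (x + 2)^2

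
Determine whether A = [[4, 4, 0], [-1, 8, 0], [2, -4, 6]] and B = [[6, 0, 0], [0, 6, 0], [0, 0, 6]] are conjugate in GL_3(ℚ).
Both have characteristic polynomial (x - 6)^3, but the minimal polynomial of A is (x - 6)^2 while the minimal polynomial of B is x - 6. The minimal polynomial is a similarity invariant, so A and B are not similar.

No.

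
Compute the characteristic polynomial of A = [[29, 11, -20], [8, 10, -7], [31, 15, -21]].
xI - A = [[x - 29, -11, 20], [-8, x - 10, 7], [-31, -15, x + 21]].

Expanding det(xI - A) along the first row:
det(xI - A) = + (x - 29)·det([[x - 10, 7], [-15, x + 21]]) - (-11)·det([[-8, 7], [-31, x + 21]]) + (20)·det([[-8, x - 10], [-31, -15]]).

Evaluating gives χ_A(x) = x^3 - 18x^2 + 108x - 216 = (x - 6)^3.

χ_A(x) = (x - 6)^3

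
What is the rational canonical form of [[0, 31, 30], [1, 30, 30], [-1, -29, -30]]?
The invariant factors of A (the non-unit diagonal entries of the Smith normal form of xI - A over ℚ[x]) are (x - 6)(x + 1)(x + 5), each dividing the next. The characteristic polynomial is their product, (x - 6)(x + 1)(x + 5).

The rational canonical form is the block-diagonal matrix of companion matrices C(f_i):
R = [[0, 0, 30], [1, 0, 31], [0, 1, 0]].

R = [[0, 0, 30], [1, 0, 31], [0, 1, 0]]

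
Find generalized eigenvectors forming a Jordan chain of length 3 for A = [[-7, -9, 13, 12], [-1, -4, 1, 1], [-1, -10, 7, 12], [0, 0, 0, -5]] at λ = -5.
We seek v_1 ∈ ker((A + 5I)^3) \ ker((A + 5I)^2), then set v_{i+1} = (A + 5I) v_i.

One such chain is v_1 = [[-1, 0, -1, 1]]^T, v_2 = [[1, 1, 1, 0]]^T, v_3 = [[2, 1, 1, 0]]^T. Check: (A + 5I) v_3 = [[0, 0, 0, 0]]^T = 0.

v_1 = [[-1, 0, -1, 1]]^T, v_2 = [[1, 1, 1, 0]]^T, v_3 = [[2, 1, 1, 0]]^T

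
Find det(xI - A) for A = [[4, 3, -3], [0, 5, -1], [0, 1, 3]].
xI - A = [[x - 4, -3, 3], [0, x - 5, 1], [0, -1, x - 3]].

Expanding det(xI - A) along the first row:
det(xI - A) = + (x - 4)·det([[x - 5, 1], [-1, x - 3]]) - (-3)·det([[0, 1], [0, x - 3]]) + (3)·det([[0, x - 5], [0, -1]]).

Evaluating gives χ_A(x) = x^3 - 12x^2 + 48x - 64 = (x - 4)^3.

χ_A(x) = (x - 4)^3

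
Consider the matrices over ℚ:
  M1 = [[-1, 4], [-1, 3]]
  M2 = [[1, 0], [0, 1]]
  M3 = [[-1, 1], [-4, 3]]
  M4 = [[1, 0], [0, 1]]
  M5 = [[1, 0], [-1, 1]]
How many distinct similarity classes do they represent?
2 classes: {M1, M3, M5}, {M2, M4}

Characteristic polynomials: χ_{M1} = (x - 1)^2, χ_{M2} = (x - 1)^2, χ_{M3} = (x - 1)^2, χ_{M4} = (x - 1)^2, χ_{M5} = (x - 1)^2.

{M1, M3, M5}: invariant factors (x - 1)^2.

{M2, M4}: invariant factors x - 1, x - 1.

Matrices are similar if and only if their invariant-factor lists agree; the partition into similarity classes is {M1, M3, M5}, {M2, M4}.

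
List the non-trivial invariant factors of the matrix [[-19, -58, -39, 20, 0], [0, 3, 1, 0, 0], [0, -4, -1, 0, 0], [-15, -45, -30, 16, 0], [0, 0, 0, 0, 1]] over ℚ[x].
The Jordan structure of A has elementary divisors (x + 4), (x - 1)^2, (x - 1), (x - 1). Arranging the block sizes at each eigenvalue in decreasing order and taking row products gives the invariant factors.

Invariant factors (smallest first, each dividing the next): x - 1, x - 1, (x - 1)^2(x + 4).

Check: the last factor (x - 1)^2(x + 4) is the minimal polynomial, and the product (x - 1)^4(x + 4) is the characteristic polynomial.

x - 1, x - 1, (x - 1)^2(x + 4)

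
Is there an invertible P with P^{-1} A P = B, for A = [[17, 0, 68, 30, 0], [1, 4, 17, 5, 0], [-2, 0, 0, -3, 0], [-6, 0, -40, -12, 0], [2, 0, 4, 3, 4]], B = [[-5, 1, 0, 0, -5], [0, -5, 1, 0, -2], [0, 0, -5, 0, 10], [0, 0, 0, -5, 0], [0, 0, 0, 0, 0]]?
trace(A) = 13 but trace(B) = -20. The trace is a similarity invariant, so A and B are not similar.

No.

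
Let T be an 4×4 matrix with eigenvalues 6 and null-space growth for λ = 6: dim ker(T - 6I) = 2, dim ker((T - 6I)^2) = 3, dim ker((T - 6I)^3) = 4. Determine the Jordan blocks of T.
λ = 6: successive nullity increments [2, 1, 1] count blocks of size ≥ k; block sizes are [3, 1].

Jordan blocks: (6, 3), (6, 1)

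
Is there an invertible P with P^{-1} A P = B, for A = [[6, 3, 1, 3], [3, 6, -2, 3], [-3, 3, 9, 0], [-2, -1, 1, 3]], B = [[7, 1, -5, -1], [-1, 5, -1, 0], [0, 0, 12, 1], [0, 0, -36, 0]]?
Yes.

Two matrices over a field are similar if and only if they have the same invariant factors.

Both A and B have characteristic polynomial (x - 6)^4 and minimal polynomial (x - 6)^2. Computing further, both have invariant factors (x - 6)^2, (x - 6)^2. Hence A and B are similar.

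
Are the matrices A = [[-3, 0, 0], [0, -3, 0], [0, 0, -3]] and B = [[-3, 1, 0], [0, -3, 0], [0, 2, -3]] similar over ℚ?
Both have characteristic polynomial (x + 3)^3, but the minimal polynomial of A is x + 3 while the minimal polynomial of B is (x + 3)^2. The minimal polynomial is a similarity invariant, so A and B are not similar.

No.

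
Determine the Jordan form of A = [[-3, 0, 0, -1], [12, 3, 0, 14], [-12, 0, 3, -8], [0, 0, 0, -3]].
The characteristic polynomial is det(xI - A) = (x - 3)^2(x + 3)^2, so the eigenvalues are -3 (algebraic multiplicity 2), 3 (algebraic multiplicity 2).

For λ = -3: rank(A + 3I) = 3, rank((A + 3I)^2) = 2. The eigenspace has dimension 4 - 3 = 1, so there is 1 Jordan block; the rank sequence gives block sizes [2].

For λ = 3: rank(A - 3I) = 2. The eigenspace has dimension 4 - 2 = 2, so there are 2 Jordan blocks; the rank sequence gives block sizes [1, 1].

Assembling the blocks gives the Jordan form J above.

J = [[-3, 1, 0, 0], [0, -3, 0, 0], [0, 0, 3, 0], [0, 0, 0, 3]]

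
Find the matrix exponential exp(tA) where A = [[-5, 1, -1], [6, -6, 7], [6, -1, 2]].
e^{tA} = [[e^{-5*t}, t*e^{-5*t}, -t*e^{-5*t}], [e^{t} - e^{-5*t}, (1 - t)*e^{-5*t}, (t + e^{6*t} - 1)*e^{-5*t}], [e^{t} - e^{-5*t}, -t*e^{-5*t}, t*e^{-5*t} + e^{t}]]

A has Jordan form J = [[-5, 1, 0], [0, -5, 0], [0, 0, 1]] with A = PJP^{-1}, so e^{tA} = P e^{tJ} P^{-1}.

For a Jordan block J_k(λ), e^{tJ_k(λ)} = e^{λt} · (I + tN + t^2 N^2/2! + ... + t^{k-1} N^{k-1}/(k-1)!) where N is the nilpotent superdiagonal part.

Assembling the blocks and conjugating back gives the entries of e^{tA} as shown above.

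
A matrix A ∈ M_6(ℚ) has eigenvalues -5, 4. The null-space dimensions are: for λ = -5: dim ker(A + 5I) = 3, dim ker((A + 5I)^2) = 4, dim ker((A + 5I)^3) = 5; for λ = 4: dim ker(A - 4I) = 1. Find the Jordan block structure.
Jordan blocks: (-5, 3), (-5, 1), (-5, 1), (4, 1)

λ = -5: successive nullity increments [3, 1, 1] count blocks of size ≥ k; block sizes are [3, 1, 1].
λ = 4: successive nullity increments [1] count blocks of size ≥ k; block sizes are [1].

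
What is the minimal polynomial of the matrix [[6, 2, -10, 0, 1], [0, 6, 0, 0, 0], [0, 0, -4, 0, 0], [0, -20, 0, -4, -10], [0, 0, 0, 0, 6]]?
The characteristic polynomial factors as (x - 6)^3(x + 4)^2. The minimal polynomial is ∏(x - λ)^{k_λ} where k_λ is the size of the largest Jordan block at λ.

For λ = -4: rank(A + 4I) = 3, and the largest Jordan block has size 1 (the smallest k with rank((A + 4I)^k) = rank((A + 4I)^(k+1))).
For λ = 6: rank(A - 6I) = 3, and the largest Jordan block has size 2 (the smallest k with rank((A - 6I)^k) = rank((A - 6I)^(k+1))).

So m_A(x) = (x - 6)^2(x + 4).

m_A(x) = (x - 6)^2(x + 4)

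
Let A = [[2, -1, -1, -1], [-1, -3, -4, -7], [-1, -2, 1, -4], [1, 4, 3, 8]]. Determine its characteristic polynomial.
χ_A(x) = (x - 2)^4

xI - A = [[x - 2, 1, 1, 1], [1, x + 3, 4, 7], [1, 2, x - 1, 4], [-1, -4, -3, x - 8]].

Expanding det(xI - A) along the first row:
det(xI - A) = + (x - 2)·det([[x + 3, 4, 7], [2, x - 1, 4], [-4, -3, x - 8]]) - (1)·det([[1, 4, 7], [1, x - 1, 4], [-1, -3, x - 8]]) + (1)·det([[1, x + 3, 7], [1, 2, 4], [-1, -4, x - 8]]) - (1)·det([[1, x + 3, 4], [1, 2, x - 1], [-1, -4, -3]]).

Evaluating gives χ_A(x) = x^4 - 8x^3 + 24x^2 - 32x + 16 = (x - 2)^4.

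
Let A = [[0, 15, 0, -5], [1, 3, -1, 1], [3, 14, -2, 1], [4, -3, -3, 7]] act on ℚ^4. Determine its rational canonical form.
The invariant factors of A (the non-unit diagonal entries of the Smith normal form of xI - A over ℚ[x]) are x^2 - 4x + 5, x^2 - 4x + 5, each dividing the next. The characteristic polynomial is their product, (x^2 - 4x + 5)^2.

The rational canonical form is the block-diagonal matrix of companion matrices C(f_i):
R = [[0, -5, 0, 0], [1, 4, 0, 0], [0, 0, 0, -5], [0, 0, 1, 4]].

Note the characteristic polynomial does not split into linear factors over ℚ, so A has no Jordan form over ℚ; the rational canonical form exists over any field.

R = [[0, -5, 0, 0], [1, 4, 0, 0], [0, 0, 0, -5], [0, 0, 1, 4]]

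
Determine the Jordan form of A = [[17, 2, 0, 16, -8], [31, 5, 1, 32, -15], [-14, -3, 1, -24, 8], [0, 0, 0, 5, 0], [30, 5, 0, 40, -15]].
J = [[1, 1, 0, 0, 0], [0, 1, 1, 0, 0], [0, 0, 1, 0, 0], [0, 0, 0, 5, 0], [0, 0, 0, 0, 5]]

The characteristic polynomial is det(xI - A) = (x - 5)^2(x - 1)^3, so the eigenvalues are 1 (algebraic multiplicity 3), 5 (algebraic multiplicity 2).

For λ = 1: rank(A - I) = 4, rank((A - I)^2) = 3, rank((A - I)^3) = 2. The eigenspace has dimension 5 - 4 = 1, so there is 1 Jordan block; the rank sequence gives block sizes [3].

For λ = 5: rank(A - 5I) = 3. The eigenspace has dimension 5 - 3 = 2, so there are 2 Jordan blocks; the rank sequence gives block sizes [1, 1].

Assembling the blocks gives the Jordan form J above.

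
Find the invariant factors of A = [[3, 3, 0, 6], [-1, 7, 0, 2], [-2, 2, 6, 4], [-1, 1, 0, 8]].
x - 6, x - 6, (x - 6)^2

The Jordan structure of A has elementary divisors (x - 6)^2, (x - 6), (x - 6). Arranging the block sizes at each eigenvalue in decreasing order and taking row products gives the invariant factors.

Invariant factors (smallest first, each dividing the next): x - 6, x - 6, (x - 6)^2.

Check: the last factor (x - 6)^2 is the minimal polynomial, and the product (x - 6)^4 is the characteristic polynomial.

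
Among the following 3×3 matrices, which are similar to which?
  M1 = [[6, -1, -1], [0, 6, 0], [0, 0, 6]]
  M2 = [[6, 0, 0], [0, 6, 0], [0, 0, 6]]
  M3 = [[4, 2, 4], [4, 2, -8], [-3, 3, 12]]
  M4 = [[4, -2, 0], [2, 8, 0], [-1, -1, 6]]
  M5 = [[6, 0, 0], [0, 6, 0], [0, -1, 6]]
Characteristic polynomials: χ_{M1} = (x - 6)^3, χ_{M2} = (x - 6)^3, χ_{M3} = (x - 6)^3, χ_{M4} = (x - 6)^3, χ_{M5} = (x - 6)^3.

{M1, M3, M4, M5}: invariant factors x - 6, (x - 6)^2.

{M2}: invariant factors x - 6, x - 6, x - 6.

Matrices are similar if and only if their invariant-factor lists agree; the partition into similarity classes is {M1, M3, M4, M5}, {M2}.

2 classes: {M1, M3, M4, M5}, {M2}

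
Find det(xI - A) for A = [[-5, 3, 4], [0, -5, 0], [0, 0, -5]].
χ_A(x) = (x + 5)^3

xI - A = [[x + 5, -3, -4], [0, x + 5, 0], [0, 0, x + 5]].

Expanding det(xI - A) along the first row:
det(xI - A) = + (x + 5)·det([[x + 5, 0], [0, x + 5]]) - (-3)·det([[0, 0], [0, x + 5]]) + (-4)·det([[0, x + 5], [0, 0]]).

Evaluating gives χ_A(x) = x^3 + 15x^2 + 75x + 125 = (x + 5)^3.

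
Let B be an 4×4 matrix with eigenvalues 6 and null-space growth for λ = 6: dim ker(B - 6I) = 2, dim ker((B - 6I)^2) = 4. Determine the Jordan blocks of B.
λ = 6: successive nullity increments [2, 2] count blocks of size ≥ k; block sizes are [2, 2].

Jordan blocks: (6, 2), (6, 2)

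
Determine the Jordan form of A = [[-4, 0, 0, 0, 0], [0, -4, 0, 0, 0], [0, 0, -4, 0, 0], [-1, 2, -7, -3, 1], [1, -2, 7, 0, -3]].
J = [[-4, 0, 0, 0, 0], [0, -4, 0, 0, 0], [0, 0, -4, 0, 0], [0, 0, 0, -3, 1], [0, 0, 0, 0, -3]]

The characteristic polynomial is det(xI - A) = (x + 3)^2(x + 4)^3, so the eigenvalues are -4 (algebraic multiplicity 3), -3 (algebraic multiplicity 2).

For λ = -4: rank(A + 4I) = 2. The eigenspace has dimension 5 - 2 = 3, so there are 3 Jordan blocks; the rank sequence gives block sizes [1, 1, 1].

For λ = -3: rank(A + 3I) = 4, rank((A + 3I)^2) = 3. The eigenspace has dimension 5 - 4 = 1, so there is 1 Jordan block; the rank sequence gives block sizes [2].

Assembling the blocks gives the Jordan form J above.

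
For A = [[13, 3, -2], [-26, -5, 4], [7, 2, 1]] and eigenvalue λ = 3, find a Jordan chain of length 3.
We seek v_1 ∈ ker((A - 3I)^3) \ ker((A - 3I)^2), then set v_{i+1} = (A - 3I) v_i.

One such chain is v_1 = [[1, -3, 0]]^T, v_2 = [[1, -2, 1]]^T, v_3 = [[2, -6, 1]]^T. Check: (A - 3I) v_3 = [[0, 0, 0]]^T = 0.

v_1 = [[1, -3, 0]]^T, v_2 = [[1, -2, 1]]^T, v_3 = [[2, -6, 1]]^T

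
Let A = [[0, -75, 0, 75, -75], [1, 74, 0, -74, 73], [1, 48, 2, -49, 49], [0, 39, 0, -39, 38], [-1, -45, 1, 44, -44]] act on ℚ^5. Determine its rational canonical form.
R = [[0, 0, 0, 0, -75], [1, 0, 0, 0, 35], [0, 1, 0, 0, 38], [0, 0, 1, 0, -6], [0, 0, 0, 1, -7]]

The invariant factors of A (the non-unit diagonal entries of the Smith normal form of xI - A over ℚ[x]) are (x + 3)(x^2 + 2x - 5)^2, each dividing the next. The characteristic polynomial is their product, (x + 3)(x^2 + 2x - 5)^2.

The rational canonical form is the block-diagonal matrix of companion matrices C(f_i):
R = [[0, 0, 0, 0, -75], [1, 0, 0, 0, 35], [0, 1, 0, 0, 38], [0, 0, 1, 0, -6], [0, 0, 0, 1, -7]].

Note the characteristic polynomial does not split into linear factors over ℚ, so A has no Jordan form over ℚ; the rational canonical form exists over any field.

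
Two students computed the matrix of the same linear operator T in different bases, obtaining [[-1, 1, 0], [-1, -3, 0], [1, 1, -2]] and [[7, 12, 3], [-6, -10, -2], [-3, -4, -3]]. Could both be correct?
Yes.

Two matrices over a field are similar if and only if they have the same invariant factors.

Both A and B have characteristic polynomial (x + 2)^3 and minimal polynomial (x + 2)^2. Computing further, both have invariant factors x + 2, (x + 2)^2. Hence A and B are similar.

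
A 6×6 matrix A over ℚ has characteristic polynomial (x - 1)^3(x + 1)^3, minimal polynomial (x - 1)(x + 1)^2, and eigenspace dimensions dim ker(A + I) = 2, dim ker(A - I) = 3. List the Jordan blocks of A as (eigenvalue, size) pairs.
λ = -1: algebraic multiplicity 3 (exponent in χ_A), largest block size 2 (exponent in m_A), 2 blocks (geometric multiplicity). These force block sizes [2, 1].
λ = 1: algebraic multiplicity 3 (exponent in χ_A), largest block size 1 (exponent in m_A), 3 blocks (geometric multiplicity). These force block sizes [1, 1, 1].

Jordan blocks: (-1, 2), (-1, 1), (1, 1), (1, 1), (1, 1)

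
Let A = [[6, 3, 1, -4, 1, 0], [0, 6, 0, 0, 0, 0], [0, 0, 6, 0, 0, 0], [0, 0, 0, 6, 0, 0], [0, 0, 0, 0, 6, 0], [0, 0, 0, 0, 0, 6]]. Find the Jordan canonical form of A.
The characteristic polynomial is det(xI - A) = (x - 6)^6, so the eigenvalues are 6 (algebraic multiplicity 6).

For λ = 6: rank(A - 6I) = 1, rank((A - 6I)^2) = 0. The eigenspace has dimension 6 - 1 = 5, so there are 5 Jordan blocks; the rank sequence gives block sizes [2, 1, 1, 1, 1].

Assembling the blocks gives the Jordan form J above.

J = [[6, 1, 0, 0, 0, 0], [0, 6, 0, 0, 0, 0], [0, 0, 6, 0, 0, 0], [0, 0, 0, 6, 0, 0], [0, 0, 0, 0, 6, 0], [0, 0, 0, 0, 0, 6]]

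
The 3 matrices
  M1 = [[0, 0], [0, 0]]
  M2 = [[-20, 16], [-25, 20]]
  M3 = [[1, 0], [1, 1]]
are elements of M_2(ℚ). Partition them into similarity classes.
Characteristic polynomials: χ_{M1} = x^2, χ_{M2} = x^2, χ_{M3} = (x - 1)^2.

{M1}: invariant factors x, x.

{M2}: invariant factors x^2.

{M3}: invariant factors (x - 1)^2.

Matrices are similar if and only if their invariant-factor lists agree; the partition into similarity classes is {M1}, {M2}, {M3}.

3 classes: {M1}, {M2}, {M3}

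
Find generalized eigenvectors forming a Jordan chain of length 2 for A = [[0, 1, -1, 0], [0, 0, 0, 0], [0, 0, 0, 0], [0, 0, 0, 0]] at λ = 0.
v_1 = [[0, -1, -2, 0]]^T, v_2 = [[1, 0, 0, 0]]^T

We seek v_1 ∈ ker(A^2) \ ker(A), then set v_{i+1} = A v_i.

One such chain is v_1 = [[0, -1, -2, 0]]^T, v_2 = [[1, 0, 0, 0]]^T. Check: A v_2 = [[0, 0, 0, 0]]^T = 0.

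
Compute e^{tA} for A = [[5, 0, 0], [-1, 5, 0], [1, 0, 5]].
A has Jordan form J = [[5, 1, 0], [0, 5, 0], [0, 0, 5]] with A = PJP^{-1}, so e^{tA} = P e^{tJ} P^{-1}.

For a Jordan block J_k(λ), e^{tJ_k(λ)} = e^{λt} · (I + tN + t^2 N^2/2! + ... + t^{k-1} N^{k-1}/(k-1)!) where N is the nilpotent superdiagonal part.

Assembling the blocks and conjugating back gives the entries of e^{tA} as shown above.

e^{tA} = [[e^{5*t}, 0, 0], [-t*e^{5*t}, e^{5*t}, 0], [t*e^{5*t}, 0, e^{5*t}]]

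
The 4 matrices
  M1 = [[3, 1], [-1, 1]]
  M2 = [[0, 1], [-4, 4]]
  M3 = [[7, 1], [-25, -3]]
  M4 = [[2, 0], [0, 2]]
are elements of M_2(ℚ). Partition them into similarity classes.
2 classes: {M1, M2, M3}, {M4}

Characteristic polynomials: χ_{M1} = (x - 2)^2, χ_{M2} = (x - 2)^2, χ_{M3} = (x - 2)^2, χ_{M4} = (x - 2)^2.

{M1, M2, M3}: invariant factors (x - 2)^2.

{M4}: invariant factors x - 2, x - 2.

Matrices are similar if and only if their invariant-factor lists agree; the partition into similarity classes is {M1, M2, M3}, {M4}.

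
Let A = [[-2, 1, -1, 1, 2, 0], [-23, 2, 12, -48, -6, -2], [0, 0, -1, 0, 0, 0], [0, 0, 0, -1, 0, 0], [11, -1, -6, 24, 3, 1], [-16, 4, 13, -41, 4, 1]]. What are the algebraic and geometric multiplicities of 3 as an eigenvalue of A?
algebraic multiplicity 2, geometric multiplicity 1

The characteristic polynomial is (x - 3)^2(x + 1)^4, so the factor x - 3 appears with exponent 2: the algebraic multiplicity is 2.

rank(A - 3I) = 5, so the eigenspace has dimension 6 - 5 = 1: the geometric multiplicity is 1.

Since 1 < 2, A is not diagonalizable.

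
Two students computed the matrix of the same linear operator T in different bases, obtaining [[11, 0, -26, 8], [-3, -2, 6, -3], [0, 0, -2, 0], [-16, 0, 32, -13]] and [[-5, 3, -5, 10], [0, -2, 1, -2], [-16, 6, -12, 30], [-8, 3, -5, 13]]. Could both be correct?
No.

Both have characteristic polynomial (x - 3)(x + 2)^2(x + 5), but the minimal polynomial of A is (x - 3)(x + 2)(x + 5) while the minimal polynomial of B is (x - 3)(x + 2)^2(x + 5). The minimal polynomial is a similarity invariant, so A and B are not similar.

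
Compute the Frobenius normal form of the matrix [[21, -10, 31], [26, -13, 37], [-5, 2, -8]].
The invariant factors of A (the non-unit diagonal entries of the Smith normal form of xI - A over ℚ[x]) are x^3 + 4x + 3, each dividing the next. The characteristic polynomial is their product, x^3 + 4x + 3.

The rational canonical form is the block-diagonal matrix of companion matrices C(f_i):
R = [[0, 0, -3], [1, 0, -4], [0, 1, 0]].

Note the characteristic polynomial does not split into linear factors over ℚ, so A has no Jordan form over ℚ; the rational canonical form exists over any field.

R = [[0, 0, -3], [1, 0, -4], [0, 1, 0]]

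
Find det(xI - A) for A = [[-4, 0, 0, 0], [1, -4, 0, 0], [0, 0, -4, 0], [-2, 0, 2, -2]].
χ_A(x) = (x + 2)(x + 4)^3

xI - A = [[x + 4, 0, 0, 0], [-1, x + 4, 0, 0], [0, 0, x + 4, 0], [2, 0, -2, x + 2]].

Expanding det(xI - A) along the first row:
det(xI - A) = + (x + 4)·det([[x + 4, 0, 0], [0, x + 4, 0], [0, -2, x + 2]]) - (0)·det([[-1, 0, 0], [0, x + 4, 0], [2, -2, x + 2]]) + (0)·det([[-1, x + 4, 0], [0, 0, 0], [2, 0, x + 2]]) - (0)·det([[-1, x + 4, 0], [0, 0, x + 4], [2, 0, -2]]).

Evaluating gives χ_A(x) = x^4 + 14x^3 + 72x^2 + 160x + 128 = (x + 2)(x + 4)^3.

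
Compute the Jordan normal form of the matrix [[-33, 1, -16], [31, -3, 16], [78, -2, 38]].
J = [[-2, 1, 0], [0, -2, 0], [0, 0, 6]]

The characteristic polynomial is det(xI - A) = (x - 6)(x + 2)^2, so the eigenvalues are -2 (algebraic multiplicity 2), 6 (algebraic multiplicity 1).

For λ = -2: rank(A + 2I) = 2, rank((A + 2I)^2) = 1. The eigenspace has dimension 3 - 2 = 1, so there is 1 Jordan block; the rank sequence gives block sizes [2].

For λ = 6: algebraic multiplicity 1 gives one 1×1 block.

Assembling the blocks gives the Jordan form J above.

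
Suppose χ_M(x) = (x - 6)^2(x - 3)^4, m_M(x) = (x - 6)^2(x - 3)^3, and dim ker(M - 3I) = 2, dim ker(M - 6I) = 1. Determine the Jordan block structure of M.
Jordan blocks: (3, 3), (3, 1), (6, 2)

λ = 3: algebraic multiplicity 4 (exponent in χ_M), largest block size 3 (exponent in m_M), 2 blocks (geometric multiplicity). These force block sizes [3, 1].
λ = 6: algebraic multiplicity 2 (exponent in χ_M), largest block size 2 (exponent in m_M), 1 block (geometric multiplicity). This forces block sizes [2].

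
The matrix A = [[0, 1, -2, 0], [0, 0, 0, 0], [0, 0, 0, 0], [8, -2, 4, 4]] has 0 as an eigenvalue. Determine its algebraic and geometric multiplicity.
The characteristic polynomial is x^3(x - 4), so the factor x appears with exponent 3: the algebraic multiplicity is 3.

rank(A) = 2, so the eigenspace has dimension 4 - 2 = 2: the geometric multiplicity is 2.

Since 2 < 3, A is not diagonalizable.

algebraic multiplicity 3, geometric multiplicity 2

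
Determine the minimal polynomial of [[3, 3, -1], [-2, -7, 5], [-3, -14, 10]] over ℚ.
m_A(x) = (x - 2)^3

The characteristic polynomial factors as (x - 2)^3. The minimal polynomial is ∏(x - λ)^{k_λ} where k_λ is the size of the largest Jordan block at λ.

For λ = 2: rank(A - 2I) = 2, and the largest Jordan block has size 3 (the smallest k with rank((A - 2I)^k) = rank((A - 2I)^(k+1))).

So m_A(x) = (x - 2)^3.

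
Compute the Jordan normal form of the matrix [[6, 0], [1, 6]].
The characteristic polynomial is det(xI - A) = (x - 6)^2, so the eigenvalues are 6 (algebraic multiplicity 2).

For λ = 6: rank(A - 6I) = 1, rank((A - 6I)^2) = 0. The eigenspace has dimension 2 - 1 = 1, so there is 1 Jordan block; the rank sequence gives block sizes [2].

Assembling the blocks gives the Jordan form J above.

J = [[6, 1], [0, 6]]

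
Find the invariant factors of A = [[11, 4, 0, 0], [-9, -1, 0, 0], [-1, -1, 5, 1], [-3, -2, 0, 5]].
The Jordan structure of A has elementary divisors (x - 5)^2, (x - 5)^2. Arranging the block sizes at each eigenvalue in decreasing order and taking row products gives the invariant factors.

Invariant factors (smallest first, each dividing the next): (x - 5)^2, (x - 5)^2.

Check: the last factor (x - 5)^2 is the minimal polynomial, and the product (x - 5)^4 is the characteristic polynomial.

(x - 5)^2, (x - 5)^2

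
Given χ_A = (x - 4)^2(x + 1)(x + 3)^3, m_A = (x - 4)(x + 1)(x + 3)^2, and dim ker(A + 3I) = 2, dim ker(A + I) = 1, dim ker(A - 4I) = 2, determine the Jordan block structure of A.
Jordan blocks: (-3, 2), (-3, 1), (-1, 1), (4, 1), (4, 1)

λ = -3: algebraic multiplicity 3 (exponent in χ_A), largest block size 2 (exponent in m_A), 2 blocks (geometric multiplicity). These force block sizes [2, 1].
λ = -1: algebraic multiplicity 1 (exponent in χ_A), largest block size 1 (exponent in m_A), 1 block (geometric multiplicity). This forces block sizes [1].
λ = 4: algebraic multiplicity 2 (exponent in χ_A), largest block size 1 (exponent in m_A), 2 blocks (geometric multiplicity). These force block sizes [1, 1].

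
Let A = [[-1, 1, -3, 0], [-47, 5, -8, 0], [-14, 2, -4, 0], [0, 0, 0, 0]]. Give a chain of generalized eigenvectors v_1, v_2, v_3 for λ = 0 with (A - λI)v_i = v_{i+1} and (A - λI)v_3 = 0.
We seek v_1 ∈ ker(A^3) \ ker(A^2), then set v_{i+1} = A v_i.

One such chain is v_1 = [[0, 3, 1, 0]]^T, v_2 = [[0, 7, 2, 0]]^T, v_3 = [[1, 19, 6, 0]]^T. Check: A v_3 = [[0, 0, 0, 0]]^T = 0.

v_1 = [[0, 3, 1, 0]]^T, v_2 = [[0, 7, 2, 0]]^T, v_3 = [[1, 19, 6, 0]]^T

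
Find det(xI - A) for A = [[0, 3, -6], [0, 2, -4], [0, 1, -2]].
χ_A(x) = x^3

xI - A = [[x, -3, 6], [0, x - 2, 4], [0, -1, x + 2]].

Expanding det(xI - A) along the first row:
det(xI - A) = + (x)·det([[x - 2, 4], [-1, x + 2]]) - (-3)·det([[0, 4], [0, x + 2]]) + (6)·det([[0, x - 2], [0, -1]]).

Evaluating gives χ_A(x) = x^3.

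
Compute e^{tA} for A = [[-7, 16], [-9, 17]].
A has Jordan form J = [[5, 1], [0, 5]] with A = PJP^{-1}, so e^{tA} = P e^{tJ} P^{-1}.

For a Jordan block J_k(λ), e^{tJ_k(λ)} = e^{λt} · (I + tN + t^2 N^2/2! + ... + t^{k-1} N^{k-1}/(k-1)!) where N is the nilpotent superdiagonal part.

Assembling the blocks and conjugating back gives the entries of e^{tA} as shown above.

e^{tA} = [[(1 - 12*t)*e^{5*t}, 16*t*e^{5*t}], [-9*t*e^{5*t}, (12*t + 1)*e^{5*t}]]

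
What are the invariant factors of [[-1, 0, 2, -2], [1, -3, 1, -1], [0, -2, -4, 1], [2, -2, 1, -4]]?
(x + 3)^2, (x + 3)^2

The Jordan structure of A has elementary divisors (x + 3)^2, (x + 3)^2. Arranging the block sizes at each eigenvalue in decreasing order and taking row products gives the invariant factors.

Invariant factors (smallest first, each dividing the next): (x + 3)^2, (x + 3)^2.

Check: the last factor (x + 3)^2 is the minimal polynomial, and the product (x + 3)^4 is the characteristic polynomial.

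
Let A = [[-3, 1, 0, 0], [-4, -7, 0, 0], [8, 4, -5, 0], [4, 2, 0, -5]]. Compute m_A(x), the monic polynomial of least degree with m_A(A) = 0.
m_A(x) = (x + 5)^2

The characteristic polynomial factors as (x + 5)^4. The minimal polynomial is ∏(x - λ)^{k_λ} where k_λ is the size of the largest Jordan block at λ.

For λ = -5: rank(A + 5I) = 1, and the largest Jordan block has size 2 (the smallest k with rank((A + 5I)^k) = rank((A + 5I)^(k+1))).

So m_A(x) = (x + 5)^2.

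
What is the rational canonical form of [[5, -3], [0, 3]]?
The invariant factors of A (the non-unit diagonal entries of the Smith normal form of xI - A over ℚ[x]) are (x - 5)(x - 3), each dividing the next. The characteristic polynomial is their product, (x - 5)(x - 3).

The rational canonical form is the block-diagonal matrix of companion matrices C(f_i):
R = [[0, -15], [1, 8]].

R = [[0, -15], [1, 8]]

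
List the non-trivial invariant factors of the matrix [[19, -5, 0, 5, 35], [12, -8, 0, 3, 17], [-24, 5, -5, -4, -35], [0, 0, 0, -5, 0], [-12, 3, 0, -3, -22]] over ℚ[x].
The Jordan structure of A has elementary divisors (x + 5)^2, (x + 5)^2, (x + 1). Arranging the block sizes at each eigenvalue in decreasing order and taking row products gives the invariant factors.

Invariant factors (smallest first, each dividing the next): (x + 5)^2, (x + 1)(x + 5)^2.

Check: the last factor (x + 1)(x + 5)^2 is the minimal polynomial, and the product (x + 1)(x + 5)^4 is the characteristic polynomial.

(x + 5)^2, (x + 1)(x + 5)^2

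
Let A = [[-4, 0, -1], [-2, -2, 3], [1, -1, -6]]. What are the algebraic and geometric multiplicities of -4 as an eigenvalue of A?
The characteristic polynomial is (x + 4)^3, so the factor x + 4 appears with exponent 3: the algebraic multiplicity is 3.

rank(A + 4I) = 2, so the eigenspace has dimension 3 - 2 = 1: the geometric multiplicity is 1.

Since 1 < 3, A is not diagonalizable.

algebraic multiplicity 3, geometric multiplicity 1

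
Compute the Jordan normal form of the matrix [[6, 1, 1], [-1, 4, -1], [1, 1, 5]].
The characteristic polynomial is det(xI - A) = (x - 5)^3, so the eigenvalues are 5 (algebraic multiplicity 3).

For λ = 5: rank(A - 5I) = 2, rank((A - 5I)^2) = 1, rank((A - 5I)^3) = 0. The eigenspace has dimension 3 - 2 = 1, so there is 1 Jordan block; the rank sequence gives block sizes [3].

Assembling the blocks gives the Jordan form J above.

J = [[5, 1, 0], [0, 5, 1], [0, 0, 5]]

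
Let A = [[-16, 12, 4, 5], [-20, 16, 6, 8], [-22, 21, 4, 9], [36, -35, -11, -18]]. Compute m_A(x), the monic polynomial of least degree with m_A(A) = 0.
The characteristic polynomial factors as (x + 3)^2(x + 4)^2. The minimal polynomial is ∏(x - λ)^{k_λ} where k_λ is the size of the largest Jordan block at λ.

For λ = -4: rank(A + 4I) = 3, and the largest Jordan block has size 2 (the smallest k with rank((A + 4I)^k) = rank((A + 4I)^(k+1))).
For λ = -3: rank(A + 3I) = 3, and the largest Jordan block has size 2 (the smallest k with rank((A + 3I)^k) = rank((A + 3I)^(k+1))).

So m_A(x) = (x + 3)^2(x + 4)^2.

m_A(x) = (x + 3)^2(x + 4)^2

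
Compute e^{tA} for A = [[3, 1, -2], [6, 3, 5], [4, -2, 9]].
e^{tA} = [[(t^2 - 2*t + 1)*e^{5*t}, t*e^{5*t}, t*(t - 4)*e^{5*t}/2], [2*t*(3 - t)*e^{5*t}, (1 - 2*t)*e^{5*t}, t*(5 - t)*e^{5*t}], [2*t*(2 - t)*e^{5*t}, -2*t*e^{5*t}, (-t^2 + 4*t + 1)*e^{5*t}]]

A has Jordan form J = [[5, 1, 0], [0, 5, 1], [0, 0, 5]] with A = PJP^{-1}, so e^{tA} = P e^{tJ} P^{-1}.

For a Jordan block J_k(λ), e^{tJ_k(λ)} = e^{λt} · (I + tN + t^2 N^2/2! + ... + t^{k-1} N^{k-1}/(k-1)!) where N is the nilpotent superdiagonal part.

Assembling the blocks and conjugating back gives the entries of e^{tA} as shown above.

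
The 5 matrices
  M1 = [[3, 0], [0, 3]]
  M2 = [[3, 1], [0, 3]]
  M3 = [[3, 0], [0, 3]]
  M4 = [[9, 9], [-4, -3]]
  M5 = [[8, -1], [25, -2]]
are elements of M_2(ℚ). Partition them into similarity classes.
Characteristic polynomials: χ_{M1} = (x - 3)^2, χ_{M2} = (x - 3)^2, χ_{M3} = (x - 3)^2, χ_{M4} = (x - 3)^2, χ_{M5} = (x - 3)^2.

{M1, M3}: invariant factors x - 3, x - 3.

{M2, M4, M5}: invariant factors (x - 3)^2.

Matrices are similar if and only if their invariant-factor lists agree; the partition into similarity classes is {M1, M3}, {M2, M4, M5}.

2 classes: {M1, M3}, {M2, M4, M5}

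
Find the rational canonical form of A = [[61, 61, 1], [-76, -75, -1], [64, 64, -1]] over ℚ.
R = [[0, 0, -125], [1, 0, -75], [0, 1, -15]]

The invariant factors of A (the non-unit diagonal entries of the Smith normal form of xI - A over ℚ[x]) are (x + 5)^3, each dividing the next. The characteristic polynomial is their product, (x + 5)^3.

The rational canonical form is the block-diagonal matrix of companion matrices C(f_i):
R = [[0, 0, -125], [1, 0, -75], [0, 1, -15]].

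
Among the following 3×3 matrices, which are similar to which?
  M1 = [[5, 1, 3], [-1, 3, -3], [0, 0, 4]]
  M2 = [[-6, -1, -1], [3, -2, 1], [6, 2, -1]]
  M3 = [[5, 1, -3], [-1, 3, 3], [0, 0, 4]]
Characteristic polynomials: χ_{M1} = (x - 4)^3, χ_{M2} = (x + 3)^3, χ_{M3} = (x - 4)^3.

{M1, M3}: invariant factors x - 4, (x - 4)^2.

{M2}: invariant factors x + 3, (x + 3)^2.

Matrices are similar if and only if their invariant-factor lists agree; the partition into similarity classes is {M1, M3}, {M2}.

2 classes: {M1, M3}, {M2}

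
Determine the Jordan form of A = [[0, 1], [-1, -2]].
The characteristic polynomial is det(xI - A) = (x + 1)^2, so the eigenvalues are -1 (algebraic multiplicity 2).

For λ = -1: rank(A + I) = 1, rank((A + I)^2) = 0. The eigenspace has dimension 2 - 1 = 1, so there is 1 Jordan block; the rank sequence gives block sizes [2].

Assembling the blocks gives the Jordan form J above.

J = [[-1, 1], [0, -1]]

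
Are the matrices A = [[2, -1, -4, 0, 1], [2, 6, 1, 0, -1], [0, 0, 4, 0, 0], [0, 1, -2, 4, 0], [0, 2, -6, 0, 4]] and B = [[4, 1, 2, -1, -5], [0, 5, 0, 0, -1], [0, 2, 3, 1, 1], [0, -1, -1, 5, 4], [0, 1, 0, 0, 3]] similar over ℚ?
Two matrices over a field are similar if and only if they have the same invariant factors.

Both A and B have characteristic polynomial (x - 4)^5 and minimal polynomial (x - 4)^3. Computing further, both have invariant factors (x - 4)^2, (x - 4)^3. Hence A and B are similar.

Yes.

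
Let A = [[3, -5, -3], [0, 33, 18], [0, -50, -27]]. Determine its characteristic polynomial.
xI - A = [[x - 3, 5, 3], [0, x - 33, -18], [0, 50, x + 27]].

Expanding det(xI - A) along the first row:
det(xI - A) = + (x - 3)·det([[x - 33, -18], [50, x + 27]]) - (5)·det([[0, -18], [0, x + 27]]) + (3)·det([[0, x - 33], [0, 50]]).

Evaluating gives χ_A(x) = x^3 - 9x^2 + 27x - 27 = (x - 3)^3.

χ_A(x) = (x - 3)^3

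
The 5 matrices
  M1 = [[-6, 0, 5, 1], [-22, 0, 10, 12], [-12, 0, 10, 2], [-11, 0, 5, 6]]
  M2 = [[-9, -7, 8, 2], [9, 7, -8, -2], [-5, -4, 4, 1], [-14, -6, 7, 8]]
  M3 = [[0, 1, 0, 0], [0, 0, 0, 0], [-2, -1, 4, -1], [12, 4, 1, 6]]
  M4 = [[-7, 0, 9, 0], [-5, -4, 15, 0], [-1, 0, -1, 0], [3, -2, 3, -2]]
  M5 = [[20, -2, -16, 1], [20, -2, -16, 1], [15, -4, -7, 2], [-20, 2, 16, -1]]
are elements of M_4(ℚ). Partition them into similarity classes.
Characteristic polynomials: χ_{M1} = x^2(x - 5)^2, χ_{M2} = x^2(x - 5)^2, χ_{M3} = x^2(x - 5)^2, χ_{M4} = (x + 2)(x + 4)^3, χ_{M5} = x^2(x - 5)^2.

{M1, M5}: invariant factors x, x(x - 5)^2.

{M2, M3}: invariant factors x^2(x - 5)^2.

{M4}: invariant factors x + 4, (x + 2)(x + 4)^2.

Matrices are similar if and only if their invariant-factor lists agree; the partition into similarity classes is {M1, M5}, {M2, M3}, {M4}.

3 classes: {M1, M5}, {M2, M3}, {M4}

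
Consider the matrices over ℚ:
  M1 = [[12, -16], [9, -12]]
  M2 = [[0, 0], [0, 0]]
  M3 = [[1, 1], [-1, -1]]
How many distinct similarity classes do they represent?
2 classes: {M1, M3}, {M2}

Characteristic polynomials: χ_{M1} = x^2, χ_{M2} = x^2, χ_{M3} = x^2.

{M1, M3}: invariant factors x^2.

{M2}: invariant factors x, x.

Matrices are similar if and only if their invariant-factor lists agree; the partition into similarity classes is {M1, M3}, {M2}.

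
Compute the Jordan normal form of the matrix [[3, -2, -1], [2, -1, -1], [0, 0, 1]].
The characteristic polynomial is det(xI - A) = (x - 1)^3, so the eigenvalues are 1 (algebraic multiplicity 3).

For λ = 1: rank(A - I) = 1, rank((A - I)^2) = 0. The eigenspace has dimension 3 - 1 = 2, so there are 2 Jordan blocks; the rank sequence gives block sizes [2, 1].

Assembling the blocks gives the Jordan form J above.

J = [[1, 1, 0], [0, 1, 0], [0, 0, 1]]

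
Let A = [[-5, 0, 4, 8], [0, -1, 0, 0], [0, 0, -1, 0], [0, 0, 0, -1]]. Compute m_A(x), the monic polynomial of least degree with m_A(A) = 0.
The characteristic polynomial factors as (x + 1)^3(x + 5). The minimal polynomial is ∏(x - λ)^{k_λ} where k_λ is the size of the largest Jordan block at λ.

For λ = -5: rank(A + 5I) = 3, and the largest Jordan block has size 1 (the smallest k with rank((A + 5I)^k) = rank((A + 5I)^(k+1))).
For λ = -1: rank(A + I) = 1, and the largest Jordan block has size 1 (the smallest k with rank((A + I)^k) = rank((A + I)^(k+1))).

So m_A(x) = (x + 1)(x + 5).

m_A(x) = (x + 1)(x + 5)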